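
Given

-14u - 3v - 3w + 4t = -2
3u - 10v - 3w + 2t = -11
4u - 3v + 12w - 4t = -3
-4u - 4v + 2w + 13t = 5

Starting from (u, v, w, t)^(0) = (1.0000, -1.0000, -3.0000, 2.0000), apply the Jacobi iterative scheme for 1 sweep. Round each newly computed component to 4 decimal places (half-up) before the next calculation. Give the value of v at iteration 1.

2.7000

Iteration 1:
  u = (-2 - (-3)·-1.0000 - (-3)·-3.0000 - (4)·2.0000) / (-14) = 1.5714
  v = (-11 - (3)·1.0000 - (-3)·-3.0000 - (2)·2.0000) / (-10) = 2.7000
  w = (-3 - (4)·1.0000 - (-3)·-1.0000 - (-4)·2.0000) / (12) = -0.1667
  t = (5 - (-4)·1.0000 - (-4)·-1.0000 - (2)·-3.0000) / (13) = 0.8462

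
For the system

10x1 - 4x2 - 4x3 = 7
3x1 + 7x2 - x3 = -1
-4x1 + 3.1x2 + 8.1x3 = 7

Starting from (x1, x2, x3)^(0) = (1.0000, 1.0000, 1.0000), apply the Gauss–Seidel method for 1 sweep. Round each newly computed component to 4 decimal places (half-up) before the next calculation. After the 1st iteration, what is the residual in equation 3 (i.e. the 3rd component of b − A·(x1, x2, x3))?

-0.0001

Iteration 1:
  x1 = (7 - (-4)·1.0000 - (-4)·1.0000) / (10) = 1.5000
  x2 = (-1 - (3)·1.5000 - (-1)·1.0000) / (7) = -0.6429
  x3 = (7 - (-4)·1.5000 - (3.1)·-0.6429) / (8.1) = 1.8510
Residual b − A·x = (-3.1676, 0.8513, -0.0001)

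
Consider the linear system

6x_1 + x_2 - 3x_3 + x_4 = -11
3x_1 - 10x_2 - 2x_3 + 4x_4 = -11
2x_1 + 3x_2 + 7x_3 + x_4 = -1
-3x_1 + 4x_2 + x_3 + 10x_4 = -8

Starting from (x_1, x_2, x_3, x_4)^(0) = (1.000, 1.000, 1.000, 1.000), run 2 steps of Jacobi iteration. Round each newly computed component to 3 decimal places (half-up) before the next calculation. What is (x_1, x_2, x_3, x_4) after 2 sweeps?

(-2.433, 0.400, -0.209, -1.840)

Iteration 1:
  x_1 = (-11 - (1)·1.000 - (-3)·1.000 - (1)·1.000) / (6) = -1.667
  x_2 = (-11 - (3)·1.000 - (-2)·1.000 - (4)·1.000) / (-10) = 1.600
  x_3 = (-1 - (2)·1.000 - (3)·1.000 - (1)·1.000) / (7) = -1.000
  x_4 = (-8 - (-3)·1.000 - (4)·1.000 - (1)·1.000) / (10) = -1.000
Iteration 2:
  x_1 = (-11 - (1)·1.600 - (-3)·-1.000 - (1)·-1.000) / (6) = -2.433
  x_2 = (-11 - (3)·-1.667 - (-2)·-1.000 - (4)·-1.000) / (-10) = 0.400
  x_3 = (-1 - (2)·-1.667 - (3)·1.600 - (1)·-1.000) / (7) = -0.209
  x_4 = (-8 - (-3)·-1.667 - (4)·1.600 - (1)·-1.000) / (10) = -1.840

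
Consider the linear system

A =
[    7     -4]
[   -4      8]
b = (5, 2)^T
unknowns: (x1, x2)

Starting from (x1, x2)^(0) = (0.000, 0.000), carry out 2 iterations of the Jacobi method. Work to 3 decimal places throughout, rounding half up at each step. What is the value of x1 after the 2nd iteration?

0.857

Iteration 1:
  x1 = (5 - (-4)·0.000) / (7) = 0.714
  x2 = (2 - (-4)·0.000) / (8) = 0.250
Iteration 2:
  x1 = (5 - (-4)·0.250) / (7) = 0.857
  x2 = (2 - (-4)·0.714) / (8) = 0.607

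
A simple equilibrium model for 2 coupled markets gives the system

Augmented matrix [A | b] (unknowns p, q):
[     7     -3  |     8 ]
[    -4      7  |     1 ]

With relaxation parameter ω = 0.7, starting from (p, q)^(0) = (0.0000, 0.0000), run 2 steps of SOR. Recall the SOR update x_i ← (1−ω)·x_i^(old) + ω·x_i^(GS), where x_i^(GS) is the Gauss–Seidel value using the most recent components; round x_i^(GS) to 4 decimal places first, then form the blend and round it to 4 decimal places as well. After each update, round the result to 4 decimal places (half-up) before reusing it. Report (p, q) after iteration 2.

Iteration 1:
  p: GS value = (8 - (-3)·0.0000) / (7) = 1.1429;  p ← (1−ω)·0.0000 + ω·1.1429 = 0.8000
  q: GS value = (1 - (-4)·0.8000) / (7) = 0.6000;  q ← (1−ω)·0.0000 + ω·0.6000 = 0.4200
Iteration 2:
  p: GS value = (8 - (-3)·0.4200) / (7) = 1.3229;  p ← (1−ω)·0.8000 + ω·1.3229 = 1.1660
  q: GS value = (1 - (-4)·1.1660) / (7) = 0.8091;  q ← (1−ω)·0.4200 + ω·0.8091 = 0.6924

(1.1660, 0.6924)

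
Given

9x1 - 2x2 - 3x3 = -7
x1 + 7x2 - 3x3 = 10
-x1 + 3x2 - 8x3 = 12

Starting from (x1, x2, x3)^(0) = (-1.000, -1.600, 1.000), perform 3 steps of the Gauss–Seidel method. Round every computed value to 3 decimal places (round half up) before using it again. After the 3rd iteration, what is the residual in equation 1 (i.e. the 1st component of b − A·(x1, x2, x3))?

-0.193

Iteration 1:
  x1 = (-7 - (-2)·-1.600 - (-3)·1.000) / (9) = -0.800
  x2 = (10 - (1)·-0.800 - (-3)·1.000) / (7) = 1.971
  x3 = (12 - (-1)·-0.800 - (3)·1.971) / (-8) = -0.661
Iteration 2:
  x1 = (-7 - (-2)·1.971 - (-3)·-0.661) / (9) = -0.560
  x2 = (10 - (1)·-0.560 - (-3)·-0.661) / (7) = 1.225
  x3 = (12 - (-1)·-0.560 - (3)·1.225) / (-8) = -0.971
Iteration 3:
  x1 = (-7 - (-2)·1.225 - (-3)·-0.971) / (9) = -0.829
  x2 = (10 - (1)·-0.829 - (-3)·-0.971) / (7) = 1.131
  x3 = (12 - (-1)·-0.829 - (3)·1.131) / (-8) = -0.972
Residual b − A·x = (-0.193, -0.004, 0.002)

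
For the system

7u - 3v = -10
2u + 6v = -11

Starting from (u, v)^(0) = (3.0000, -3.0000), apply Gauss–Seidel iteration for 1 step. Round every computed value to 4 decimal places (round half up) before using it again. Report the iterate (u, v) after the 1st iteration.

Iteration 1:
  u = (-10 - (-3)·-3.0000) / (7) = -2.7143
  v = (-11 - (2)·-2.7143) / (6) = -0.9286

(-2.7143, -0.9286)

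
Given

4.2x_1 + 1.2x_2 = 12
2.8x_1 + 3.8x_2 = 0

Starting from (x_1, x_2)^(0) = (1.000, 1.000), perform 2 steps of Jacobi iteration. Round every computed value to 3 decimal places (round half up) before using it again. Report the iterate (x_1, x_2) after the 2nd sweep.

(3.068, -1.894)

Iteration 1:
  x_1 = (12 - (1.2)·1.000) / (4.2) = 2.571
  x_2 = (0 - (2.8)·1.000) / (3.8) = -0.737
Iteration 2:
  x_1 = (12 - (1.2)·-0.737) / (4.2) = 3.068
  x_2 = (0 - (2.8)·2.571) / (3.8) = -1.894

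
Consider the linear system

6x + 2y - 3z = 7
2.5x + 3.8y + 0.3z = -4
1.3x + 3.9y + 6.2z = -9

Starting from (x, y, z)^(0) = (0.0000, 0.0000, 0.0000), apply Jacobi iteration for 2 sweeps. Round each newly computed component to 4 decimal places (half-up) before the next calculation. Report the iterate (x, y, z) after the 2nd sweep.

Iteration 1:
  x = (7 - (2)·0.0000 - (-3)·0.0000) / (6) = 1.1667
  y = (-4 - (2.5)·0.0000 - (0.3)·0.0000) / (3.8) = -1.0526
  z = (-9 - (1.3)·0.0000 - (3.9)·0.0000) / (6.2) = -1.4516
Iteration 2:
  x = (7 - (2)·-1.0526 - (-3)·-1.4516) / (6) = 0.7917
  y = (-4 - (2.5)·1.1667 - (0.3)·-1.4516) / (3.8) = -1.7056
  z = (-9 - (1.3)·1.1667 - (3.9)·-1.0526) / (6.2) = -1.0341

(0.7917, -1.7056, -1.0341)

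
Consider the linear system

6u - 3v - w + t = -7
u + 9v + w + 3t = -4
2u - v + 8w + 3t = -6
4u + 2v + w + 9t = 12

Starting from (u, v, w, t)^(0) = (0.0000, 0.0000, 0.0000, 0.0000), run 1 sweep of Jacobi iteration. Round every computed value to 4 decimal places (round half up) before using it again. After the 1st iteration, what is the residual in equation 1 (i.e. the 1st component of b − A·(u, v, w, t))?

-3.4163

Iteration 1:
  u = (-7 - (-3)·0.0000 - (-1)·0.0000 - (1)·0.0000) / (6) = -1.1667
  v = (-4 - (1)·0.0000 - (1)·0.0000 - (3)·0.0000) / (9) = -0.4444
  w = (-6 - (2)·0.0000 - (-1)·0.0000 - (3)·0.0000) / (8) = -0.7500
  t = (12 - (4)·0.0000 - (2)·0.0000 - (1)·0.0000) / (9) = 1.3333
Residual b − A·x = (-3.4163, -2.0836, -2.1109, 6.3059)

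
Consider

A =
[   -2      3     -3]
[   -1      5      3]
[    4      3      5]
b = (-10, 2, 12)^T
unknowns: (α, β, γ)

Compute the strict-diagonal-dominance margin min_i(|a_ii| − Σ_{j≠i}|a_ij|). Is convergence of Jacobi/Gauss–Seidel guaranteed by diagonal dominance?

row 1: |-2| − (3+3) = -4
row 2: |5| − (1+3) = 1
row 3: |5| − (4+3) = -2
minimum over rows = -4 → not strictly diagonally dominant

-4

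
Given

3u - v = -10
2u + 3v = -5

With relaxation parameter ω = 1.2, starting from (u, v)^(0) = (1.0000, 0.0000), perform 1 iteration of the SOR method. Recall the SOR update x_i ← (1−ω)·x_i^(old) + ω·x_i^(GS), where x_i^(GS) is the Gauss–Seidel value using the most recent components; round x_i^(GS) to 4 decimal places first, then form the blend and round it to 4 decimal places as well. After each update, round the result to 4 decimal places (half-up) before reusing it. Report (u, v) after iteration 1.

Iteration 1:
  u: GS value = (-10 - (-1)·0.0000) / (3) = -3.3333;  u ← (1−ω)·1.0000 + ω·-3.3333 = -4.2000
  v: GS value = (-5 - (2)·-4.2000) / (3) = 1.1333;  v ← (1−ω)·0.0000 + ω·1.1333 = 1.3600

(-4.2000, 1.3600)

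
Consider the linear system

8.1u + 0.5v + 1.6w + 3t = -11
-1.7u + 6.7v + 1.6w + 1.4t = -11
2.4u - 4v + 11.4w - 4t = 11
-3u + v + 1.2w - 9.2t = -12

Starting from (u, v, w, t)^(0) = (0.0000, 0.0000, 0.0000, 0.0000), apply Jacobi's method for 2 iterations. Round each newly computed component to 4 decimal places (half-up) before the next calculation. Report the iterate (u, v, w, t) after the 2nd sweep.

(-1.9304, -2.4893, 1.1324, 1.6946)

Iteration 1:
  u = (-11 - (0.5)·0.0000 - (1.6)·0.0000 - (3)·0.0000) / (8.1) = -1.3580
  v = (-11 - (-1.7)·0.0000 - (1.6)·0.0000 - (1.4)·0.0000) / (6.7) = -1.6418
  w = (11 - (2.4)·0.0000 - (-4)·0.0000 - (-4)·0.0000) / (11.4) = 0.9649
  t = (-12 - (-3)·0.0000 - (1)·0.0000 - (1.2)·0.0000) / (-9.2) = 1.3043
Iteration 2:
  u = (-11 - (0.5)·-1.6418 - (1.6)·0.9649 - (3)·1.3043) / (8.1) = -1.9304
  v = (-11 - (-1.7)·-1.3580 - (1.6)·0.9649 - (1.4)·1.3043) / (6.7) = -2.4893
  w = (11 - (2.4)·-1.3580 - (-4)·-1.6418 - (-4)·1.3043) / (11.4) = 1.1324
  t = (-12 - (-3)·-1.3580 - (1)·-1.6418 - (1.2)·0.9649) / (-9.2) = 1.6946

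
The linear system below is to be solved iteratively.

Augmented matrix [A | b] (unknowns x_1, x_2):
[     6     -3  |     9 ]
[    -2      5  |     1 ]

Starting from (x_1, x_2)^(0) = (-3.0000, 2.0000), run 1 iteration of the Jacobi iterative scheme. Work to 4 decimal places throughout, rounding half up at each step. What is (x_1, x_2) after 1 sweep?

(2.5000, -1.0000)

Iteration 1:
  x_1 = (9 - (-3)·2.0000) / (6) = 2.5000
  x_2 = (1 - (-2)·-3.0000) / (5) = -1.0000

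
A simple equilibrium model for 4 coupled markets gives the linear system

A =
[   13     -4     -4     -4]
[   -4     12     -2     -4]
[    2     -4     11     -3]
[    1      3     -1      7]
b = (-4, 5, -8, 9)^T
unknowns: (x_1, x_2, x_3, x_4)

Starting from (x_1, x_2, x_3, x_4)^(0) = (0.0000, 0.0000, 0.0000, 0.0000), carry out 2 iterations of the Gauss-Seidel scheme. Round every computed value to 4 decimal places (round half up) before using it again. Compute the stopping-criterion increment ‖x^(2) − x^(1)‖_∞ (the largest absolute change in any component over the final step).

Iteration 1:
  x_1 = (-4 - (-4)·0.0000 - (-4)·0.0000 - (-4)·0.0000) / (13) = -0.3077
  x_2 = (5 - (-4)·-0.3077 - (-2)·0.0000 - (-4)·0.0000) / (12) = 0.3141
  x_3 = (-8 - (2)·-0.3077 - (-4)·0.3141 - (-3)·0.0000) / (11) = -0.5571
  x_4 = (9 - (1)·-0.3077 - (3)·0.3141 - (-1)·-0.5571) / (7) = 1.1155
Iteration 2:
  x_1 = (-4 - (-4)·0.3141 - (-4)·-0.5571 - (-4)·1.1155) / (13) = -0.0392
  x_2 = (5 - (-4)·-0.0392 - (-2)·-0.5571 - (-4)·1.1155) / (12) = 0.6826
  x_3 = (-8 - (2)·-0.0392 - (-4)·0.6826 - (-3)·1.1155) / (11) = -0.1677
  x_4 = (9 - (1)·-0.0392 - (3)·0.6826 - (-1)·-0.1677) / (7) = 0.9748
Change: (0.2685, 0.3685, 0.3894, -0.1407) → max |·| = 0.3894

0.3894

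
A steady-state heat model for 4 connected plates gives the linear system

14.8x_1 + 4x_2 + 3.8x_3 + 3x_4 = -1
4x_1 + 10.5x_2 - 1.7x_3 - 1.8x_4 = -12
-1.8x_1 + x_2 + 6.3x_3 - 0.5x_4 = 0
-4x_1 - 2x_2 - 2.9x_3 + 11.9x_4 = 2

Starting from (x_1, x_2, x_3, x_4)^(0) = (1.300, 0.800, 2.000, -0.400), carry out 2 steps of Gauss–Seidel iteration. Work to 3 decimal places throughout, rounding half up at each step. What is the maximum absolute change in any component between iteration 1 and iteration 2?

0.893

Iteration 1:
  x_1 = (-1 - (4)·0.800 - (3.8)·2.000 - (3)·-0.400) / (14.8) = -0.716
  x_2 = (-12 - (4)·-0.716 - (-1.7)·2.000 - (-1.8)·-0.400) / (10.5) = -0.615
  x_3 = (0 - (-1.8)·-0.716 - (1)·-0.615 - (-0.5)·-0.400) / (6.3) = -0.139
  x_4 = (2 - (-4)·-0.716 - (-2)·-0.615 - (-2.9)·-0.139) / (11.9) = -0.210
Iteration 2:
  x_1 = (-1 - (4)·-0.615 - (3.8)·-0.139 - (3)·-0.210) / (14.8) = 0.177
  x_2 = (-12 - (4)·0.177 - (-1.7)·-0.139 - (-1.8)·-0.210) / (10.5) = -1.269
  x_3 = (0 - (-1.8)·0.177 - (1)·-1.269 - (-0.5)·-0.210) / (6.3) = 0.235
  x_4 = (2 - (-4)·0.177 - (-2)·-1.269 - (-2.9)·0.235) / (11.9) = 0.072
Change: (0.893, -0.654, 0.374, 0.282) → max |·| = 0.893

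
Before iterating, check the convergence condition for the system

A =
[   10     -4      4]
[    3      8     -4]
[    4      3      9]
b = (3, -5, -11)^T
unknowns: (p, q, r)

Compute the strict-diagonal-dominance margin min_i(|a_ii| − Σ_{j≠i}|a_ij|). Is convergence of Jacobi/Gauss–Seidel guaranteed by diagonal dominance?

1

row 1: |10| − (4+4) = 2
row 2: |8| − (3+4) = 1
row 3: |9| − (4+3) = 2
minimum over rows = 1 → strictly diagonally dominant (convergence guaranteed)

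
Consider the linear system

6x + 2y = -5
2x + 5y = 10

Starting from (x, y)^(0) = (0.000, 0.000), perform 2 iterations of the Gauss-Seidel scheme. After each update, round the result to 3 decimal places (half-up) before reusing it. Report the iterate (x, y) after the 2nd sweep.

(-1.611, 2.644)

Iteration 1:
  x = (-5 - (2)·0.000) / (6) = -0.833
  y = (10 - (2)·-0.833) / (5) = 2.333
Iteration 2:
  x = (-5 - (2)·2.333) / (6) = -1.611
  y = (10 - (2)·-1.611) / (5) = 2.644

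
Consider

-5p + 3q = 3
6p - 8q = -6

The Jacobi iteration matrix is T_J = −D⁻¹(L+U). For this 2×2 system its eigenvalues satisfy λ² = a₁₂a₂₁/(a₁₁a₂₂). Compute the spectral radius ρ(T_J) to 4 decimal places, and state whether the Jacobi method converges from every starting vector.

0.6708

a₁₂a₂₁/(a₁₁a₂₂) = (3)·(6) / ((-5)·(-8)) = 0.450000
ρ = √|0.450000| = √0.450000 = 0.6708
ρ < 1, so Jacobi converges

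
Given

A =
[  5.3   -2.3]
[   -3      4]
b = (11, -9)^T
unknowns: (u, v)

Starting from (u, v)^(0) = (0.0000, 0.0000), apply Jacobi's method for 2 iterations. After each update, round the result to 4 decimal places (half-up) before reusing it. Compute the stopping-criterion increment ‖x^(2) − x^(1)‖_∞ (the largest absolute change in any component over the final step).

1.5566

Iteration 1:
  u = (11 - (-2.3)·0.0000) / (5.3) = 2.0755
  v = (-9 - (-3)·0.0000) / (4) = -2.2500
Iteration 2:
  u = (11 - (-2.3)·-2.2500) / (5.3) = 1.0991
  v = (-9 - (-3)·2.0755) / (4) = -0.6934
Change: (-0.9764, 1.5566) → max |·| = 1.5566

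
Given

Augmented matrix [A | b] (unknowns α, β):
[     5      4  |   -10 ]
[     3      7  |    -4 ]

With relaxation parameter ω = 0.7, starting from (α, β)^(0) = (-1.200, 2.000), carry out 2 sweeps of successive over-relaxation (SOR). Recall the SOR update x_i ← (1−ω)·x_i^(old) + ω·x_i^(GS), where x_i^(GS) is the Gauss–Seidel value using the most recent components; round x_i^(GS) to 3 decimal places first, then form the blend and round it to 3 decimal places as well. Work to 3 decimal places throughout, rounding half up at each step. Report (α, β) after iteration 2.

Iteration 1:
  α: GS value = (-10 - (4)·2.000) / (5) = -3.600;  α ← (1−ω)·-1.200 + ω·-3.600 = -2.880
  β: GS value = (-4 - (3)·-2.880) / (7) = 0.663;  β ← (1−ω)·2.000 + ω·0.663 = 1.064
Iteration 2:
  α: GS value = (-10 - (4)·1.064) / (5) = -2.851;  α ← (1−ω)·-2.880 + ω·-2.851 = -2.860
  β: GS value = (-4 - (3)·-2.860) / (7) = 0.654;  β ← (1−ω)·1.064 + ω·0.654 = 0.777

(-2.860, 0.777)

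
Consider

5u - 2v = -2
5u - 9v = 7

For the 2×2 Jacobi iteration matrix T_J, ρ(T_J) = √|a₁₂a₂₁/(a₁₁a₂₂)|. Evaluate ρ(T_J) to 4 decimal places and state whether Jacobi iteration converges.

0.4714

a₁₂a₂₁/(a₁₁a₂₂) = (-2)·(5) / ((5)·(-9)) = 0.222222
ρ = √|0.222222| = √0.222222 = 0.4714
ρ < 1, so Jacobi converges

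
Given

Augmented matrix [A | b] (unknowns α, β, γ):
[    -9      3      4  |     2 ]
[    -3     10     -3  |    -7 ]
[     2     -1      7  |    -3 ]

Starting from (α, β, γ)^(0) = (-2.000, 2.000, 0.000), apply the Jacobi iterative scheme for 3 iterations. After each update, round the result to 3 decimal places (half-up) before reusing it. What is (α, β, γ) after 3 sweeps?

Iteration 1:
  α = (2 - (3)·2.000 - (4)·0.000) / (-9) = 0.444
  β = (-7 - (-3)·-2.000 - (-3)·0.000) / (10) = -1.300
  γ = (-3 - (2)·-2.000 - (-1)·2.000) / (7) = 0.429
Iteration 2:
  α = (2 - (3)·-1.300 - (4)·0.429) / (-9) = -0.465
  β = (-7 - (-3)·0.444 - (-3)·0.429) / (10) = -0.438
  γ = (-3 - (2)·0.444 - (-1)·-1.300) / (7) = -0.741
Iteration 3:
  α = (2 - (3)·-0.438 - (4)·-0.741) / (-9) = -0.698
  β = (-7 - (-3)·-0.465 - (-3)·-0.741) / (10) = -1.062
  γ = (-3 - (2)·-0.465 - (-1)·-0.438) / (7) = -0.358

(-0.698, -1.062, -0.358)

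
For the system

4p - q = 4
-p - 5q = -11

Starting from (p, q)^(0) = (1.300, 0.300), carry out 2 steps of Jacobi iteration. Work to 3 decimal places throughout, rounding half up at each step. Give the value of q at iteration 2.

1.985

Iteration 1:
  p = (4 - (-1)·0.300) / (4) = 1.075
  q = (-11 - (-1)·1.300) / (-5) = 1.940
Iteration 2:
  p = (4 - (-1)·1.940) / (4) = 1.485
  q = (-11 - (-1)·1.075) / (-5) = 1.985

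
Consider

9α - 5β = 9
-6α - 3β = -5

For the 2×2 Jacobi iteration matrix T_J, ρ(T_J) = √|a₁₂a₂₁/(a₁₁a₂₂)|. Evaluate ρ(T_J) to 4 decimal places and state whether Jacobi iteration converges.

1.0541

a₁₂a₂₁/(a₁₁a₂₂) = (-5)·(-6) / ((9)·(-3)) = -1.111111
ρ = √|-1.111111| = √1.111111 = 1.0541
ρ > 1, so Jacobi diverges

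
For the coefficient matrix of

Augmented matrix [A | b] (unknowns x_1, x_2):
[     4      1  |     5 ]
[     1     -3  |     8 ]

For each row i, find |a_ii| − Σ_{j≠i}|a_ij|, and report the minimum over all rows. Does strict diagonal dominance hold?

row 1: |4| − (1) = 3
row 2: |-3| − (1) = 2
minimum over rows = 2 → strictly diagonally dominant (convergence guaranteed)

2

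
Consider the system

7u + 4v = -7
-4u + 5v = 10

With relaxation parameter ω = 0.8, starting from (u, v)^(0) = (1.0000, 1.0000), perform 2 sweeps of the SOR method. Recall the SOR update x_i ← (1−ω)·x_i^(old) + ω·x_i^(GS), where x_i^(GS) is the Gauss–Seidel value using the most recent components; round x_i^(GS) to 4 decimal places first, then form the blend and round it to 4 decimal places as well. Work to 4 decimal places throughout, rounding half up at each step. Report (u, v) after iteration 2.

Iteration 1:
  u: GS value = (-7 - (4)·1.0000) / (7) = -1.5714;  u ← (1−ω)·1.0000 + ω·-1.5714 = -1.0571
  v: GS value = (10 - (-4)·-1.0571) / (5) = 1.1543;  v ← (1−ω)·1.0000 + ω·1.1543 = 1.1234
Iteration 2:
  u: GS value = (-7 - (4)·1.1234) / (7) = -1.6419;  u ← (1−ω)·-1.0571 + ω·-1.6419 = -1.5249
  v: GS value = (10 - (-4)·-1.5249) / (5) = 0.7801;  v ← (1−ω)·1.1234 + ω·0.7801 = 0.8488

(-1.5249, 0.8488)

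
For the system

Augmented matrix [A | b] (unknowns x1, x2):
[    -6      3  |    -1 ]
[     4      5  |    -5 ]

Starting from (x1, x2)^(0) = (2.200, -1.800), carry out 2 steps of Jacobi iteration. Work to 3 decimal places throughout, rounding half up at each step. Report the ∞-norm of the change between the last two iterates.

Iteration 1:
  x1 = (-1 - (3)·-1.800) / (-6) = -0.733
  x2 = (-5 - (4)·2.200) / (5) = -2.760
Iteration 2:
  x1 = (-1 - (3)·-2.760) / (-6) = -1.213
  x2 = (-5 - (4)·-0.733) / (5) = -0.414
Change: (-0.480, 2.346) → max |·| = 2.346

2.346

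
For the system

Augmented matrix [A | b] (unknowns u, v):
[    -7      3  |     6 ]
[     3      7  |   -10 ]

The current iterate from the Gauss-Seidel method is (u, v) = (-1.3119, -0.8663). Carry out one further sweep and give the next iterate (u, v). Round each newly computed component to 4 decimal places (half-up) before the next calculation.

One sweep:
  u = (6 - (3)·-0.8663) / (-7) = -1.2284
  v = (-10 - (3)·-1.2284) / (7) = -0.9021

(-1.2284, -0.9021)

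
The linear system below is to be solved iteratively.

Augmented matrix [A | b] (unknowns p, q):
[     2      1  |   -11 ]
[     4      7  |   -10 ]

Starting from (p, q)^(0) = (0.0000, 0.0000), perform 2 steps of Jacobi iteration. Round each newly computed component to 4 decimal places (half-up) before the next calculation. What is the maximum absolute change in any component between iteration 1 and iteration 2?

Iteration 1:
  p = (-11 - (1)·0.0000) / (2) = -5.5000
  q = (-10 - (4)·0.0000) / (7) = -1.4286
Iteration 2:
  p = (-11 - (1)·-1.4286) / (2) = -4.7857
  q = (-10 - (4)·-5.5000) / (7) = 1.7143
Change: (0.7143, 3.1429) → max |·| = 3.1429

3.1429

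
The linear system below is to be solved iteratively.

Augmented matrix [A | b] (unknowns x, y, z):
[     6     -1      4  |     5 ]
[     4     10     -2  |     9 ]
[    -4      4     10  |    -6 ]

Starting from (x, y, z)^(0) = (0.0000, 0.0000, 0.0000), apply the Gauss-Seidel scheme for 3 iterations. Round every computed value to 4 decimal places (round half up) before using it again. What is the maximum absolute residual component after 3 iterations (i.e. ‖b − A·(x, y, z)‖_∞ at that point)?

Iteration 1:
  x = (5 - (-1)·0.0000 - (4)·0.0000) / (6) = 0.8333
  y = (9 - (4)·0.8333 - (-2)·0.0000) / (10) = 0.5667
  z = (-6 - (-4)·0.8333 - (4)·0.5667) / (10) = -0.4934
Iteration 2:
  x = (5 - (-1)·0.5667 - (4)·-0.4934) / (6) = 1.2567
  y = (9 - (4)·1.2567 - (-2)·-0.4934) / (10) = 0.2986
  z = (-6 - (-4)·1.2567 - (4)·0.2986) / (10) = -0.2168
Iteration 3:
  x = (5 - (-1)·0.2986 - (4)·-0.2168) / (6) = 1.0276
  y = (9 - (4)·1.0276 - (-2)·-0.2168) / (10) = 0.4456
  z = (-6 - (-4)·1.0276 - (4)·0.4456) / (10) = -0.3672
Residual b − A·x = (0.7488, -0.3008, 0.0000); ∞-norm = 0.7488

0.7488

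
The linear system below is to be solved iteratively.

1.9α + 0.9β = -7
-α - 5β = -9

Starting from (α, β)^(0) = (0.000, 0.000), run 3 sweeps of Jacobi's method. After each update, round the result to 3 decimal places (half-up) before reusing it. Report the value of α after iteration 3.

-4.886

Iteration 1:
  α = (-7 - (0.9)·0.000) / (1.9) = -3.684
  β = (-9 - (-1)·0.000) / (-5) = 1.800
Iteration 2:
  α = (-7 - (0.9)·1.800) / (1.9) = -4.537
  β = (-9 - (-1)·-3.684) / (-5) = 2.537
Iteration 3:
  α = (-7 - (0.9)·2.537) / (1.9) = -4.886
  β = (-9 - (-1)·-4.537) / (-5) = 2.707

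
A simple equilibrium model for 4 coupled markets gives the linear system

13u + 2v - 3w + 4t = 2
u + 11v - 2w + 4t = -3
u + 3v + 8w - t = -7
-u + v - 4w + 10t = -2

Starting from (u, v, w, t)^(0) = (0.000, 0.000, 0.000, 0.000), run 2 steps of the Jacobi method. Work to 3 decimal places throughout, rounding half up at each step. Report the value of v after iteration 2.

Iteration 1:
  u = (2 - (2)·0.000 - (-3)·0.000 - (4)·0.000) / (13) = 0.154
  v = (-3 - (1)·0.000 - (-2)·0.000 - (4)·0.000) / (11) = -0.273
  w = (-7 - (1)·0.000 - (3)·0.000 - (-1)·0.000) / (8) = -0.875
  t = (-2 - (-1)·0.000 - (1)·0.000 - (-4)·0.000) / (10) = -0.200
Iteration 2:
  u = (2 - (2)·-0.273 - (-3)·-0.875 - (4)·-0.200) / (13) = 0.055
  v = (-3 - (1)·0.154 - (-2)·-0.875 - (4)·-0.200) / (11) = -0.373
  w = (-7 - (1)·0.154 - (3)·-0.273 - (-1)·-0.200) / (8) = -0.817
  t = (-2 - (-1)·0.154 - (1)·-0.273 - (-4)·-0.875) / (10) = -0.507

-0.373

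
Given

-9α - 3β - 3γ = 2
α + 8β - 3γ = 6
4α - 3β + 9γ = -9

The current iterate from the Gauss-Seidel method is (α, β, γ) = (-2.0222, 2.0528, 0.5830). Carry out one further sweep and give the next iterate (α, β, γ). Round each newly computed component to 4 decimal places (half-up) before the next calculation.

(-1.1008, 1.1062, -0.1420)

One sweep:
  α = (2 - (-3)·2.0528 - (-3)·0.5830) / (-9) = -1.1008
  β = (6 - (1)·-1.1008 - (-3)·0.5830) / (8) = 1.1062
  γ = (-9 - (4)·-1.1008 - (-3)·1.1062) / (9) = -0.1420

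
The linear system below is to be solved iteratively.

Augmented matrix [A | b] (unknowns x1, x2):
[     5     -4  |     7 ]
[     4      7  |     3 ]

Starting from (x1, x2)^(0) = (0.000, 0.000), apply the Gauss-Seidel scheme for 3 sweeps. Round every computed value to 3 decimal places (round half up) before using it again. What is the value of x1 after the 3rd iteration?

Iteration 1:
  x1 = (7 - (-4)·0.000) / (5) = 1.400
  x2 = (3 - (4)·1.400) / (7) = -0.371
Iteration 2:
  x1 = (7 - (-4)·-0.371) / (5) = 1.103
  x2 = (3 - (4)·1.103) / (7) = -0.202
Iteration 3:
  x1 = (7 - (-4)·-0.202) / (5) = 1.238
  x2 = (3 - (4)·1.238) / (7) = -0.279

1.238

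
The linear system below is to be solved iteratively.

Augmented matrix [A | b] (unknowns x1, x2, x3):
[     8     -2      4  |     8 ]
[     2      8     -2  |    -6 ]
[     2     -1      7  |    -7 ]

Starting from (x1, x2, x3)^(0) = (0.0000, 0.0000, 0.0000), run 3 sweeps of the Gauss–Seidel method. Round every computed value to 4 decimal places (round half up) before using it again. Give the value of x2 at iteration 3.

-1.5187

Iteration 1:
  x1 = (8 - (-2)·0.0000 - (4)·0.0000) / (8) = 1.0000
  x2 = (-6 - (2)·1.0000 - (-2)·0.0000) / (8) = -1.0000
  x3 = (-7 - (2)·1.0000 - (-1)·-1.0000) / (7) = -1.4286
Iteration 2:
  x1 = (8 - (-2)·-1.0000 - (4)·-1.4286) / (8) = 1.4643
  x2 = (-6 - (2)·1.4643 - (-2)·-1.4286) / (8) = -1.4732
  x3 = (-7 - (2)·1.4643 - (-1)·-1.4732) / (7) = -1.6288
Iteration 3:
  x1 = (8 - (-2)·-1.4732 - (4)·-1.6288) / (8) = 1.4461
  x2 = (-6 - (2)·1.4461 - (-2)·-1.6288) / (8) = -1.5187
  x3 = (-7 - (2)·1.4461 - (-1)·-1.5187) / (7) = -1.6301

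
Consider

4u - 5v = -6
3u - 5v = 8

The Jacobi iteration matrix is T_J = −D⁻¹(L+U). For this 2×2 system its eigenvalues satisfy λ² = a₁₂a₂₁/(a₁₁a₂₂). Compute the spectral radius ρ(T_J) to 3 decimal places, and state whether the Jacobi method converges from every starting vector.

a₁₂a₂₁/(a₁₁a₂₂) = (-5)·(3) / ((4)·(-5)) = 0.750000
ρ = √|0.750000| = √0.750000 = 0.866
ρ < 1, so Jacobi converges

0.866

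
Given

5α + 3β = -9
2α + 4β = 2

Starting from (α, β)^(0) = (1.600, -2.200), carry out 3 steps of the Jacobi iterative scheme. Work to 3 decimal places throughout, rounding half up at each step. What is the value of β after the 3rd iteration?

1.310

Iteration 1:
  α = (-9 - (3)·-2.200) / (5) = -0.480
  β = (2 - (2)·1.600) / (4) = -0.300
Iteration 2:
  α = (-9 - (3)·-0.300) / (5) = -1.620
  β = (2 - (2)·-0.480) / (4) = 0.740
Iteration 3:
  α = (-9 - (3)·0.740) / (5) = -2.244
  β = (2 - (2)·-1.620) / (4) = 1.310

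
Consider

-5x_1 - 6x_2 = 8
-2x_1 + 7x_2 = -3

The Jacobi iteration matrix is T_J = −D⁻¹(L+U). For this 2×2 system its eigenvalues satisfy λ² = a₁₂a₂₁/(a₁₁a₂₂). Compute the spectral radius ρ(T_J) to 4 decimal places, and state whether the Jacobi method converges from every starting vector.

a₁₂a₂₁/(a₁₁a₂₂) = (-6)·(-2) / ((-5)·(7)) = -0.342857
ρ = √|-0.342857| = √0.342857 = 0.5855
ρ < 1, so Jacobi converges

0.5855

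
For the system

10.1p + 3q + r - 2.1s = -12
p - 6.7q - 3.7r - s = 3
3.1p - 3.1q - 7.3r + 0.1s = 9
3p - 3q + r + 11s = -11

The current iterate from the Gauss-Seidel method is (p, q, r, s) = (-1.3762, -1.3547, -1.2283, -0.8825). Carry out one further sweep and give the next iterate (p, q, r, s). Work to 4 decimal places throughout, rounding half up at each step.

One sweep:
  p = (-12 - (3)·-1.3547 - (1)·-1.2283 - (-2.1)·-0.8825) / (10.1) = -0.8476
  q = (3 - (1)·-0.8476 - (-3.7)·-1.2283 - (-1)·-0.8825) / (-6.7) = 0.2358
  r = (9 - (3.1)·-0.8476 - (-3.1)·0.2358 - (0.1)·-0.8825) / (-7.3) = -1.7050
  s = (-11 - (3)·-0.8476 - (-3)·0.2358 - (1)·-1.7050) / (11) = -0.5495

(-0.8476, 0.2358, -1.7050, -0.5495)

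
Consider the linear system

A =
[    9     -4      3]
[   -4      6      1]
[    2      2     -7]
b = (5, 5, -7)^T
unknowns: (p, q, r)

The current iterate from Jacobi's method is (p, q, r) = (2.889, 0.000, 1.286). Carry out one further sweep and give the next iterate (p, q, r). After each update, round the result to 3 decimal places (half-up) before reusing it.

(0.127, 2.545, 1.825)

One sweep:
  p = (5 - (-4)·0.000 - (3)·1.286) / (9) = 0.127
  q = (5 - (-4)·2.889 - (1)·1.286) / (6) = 2.545
  r = (-7 - (2)·2.889 - (2)·0.000) / (-7) = 1.825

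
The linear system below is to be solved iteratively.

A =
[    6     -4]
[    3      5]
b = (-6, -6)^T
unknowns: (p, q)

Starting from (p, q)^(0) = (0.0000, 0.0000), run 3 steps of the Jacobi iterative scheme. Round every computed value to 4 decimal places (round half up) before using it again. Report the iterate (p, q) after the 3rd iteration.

(-1.4000, -0.1200)

Iteration 1:
  p = (-6 - (-4)·0.0000) / (6) = -1.0000
  q = (-6 - (3)·0.0000) / (5) = -1.2000
Iteration 2:
  p = (-6 - (-4)·-1.2000) / (6) = -1.8000
  q = (-6 - (3)·-1.0000) / (5) = -0.6000
Iteration 3:
  p = (-6 - (-4)·-0.6000) / (6) = -1.4000
  q = (-6 - (3)·-1.8000) / (5) = -0.1200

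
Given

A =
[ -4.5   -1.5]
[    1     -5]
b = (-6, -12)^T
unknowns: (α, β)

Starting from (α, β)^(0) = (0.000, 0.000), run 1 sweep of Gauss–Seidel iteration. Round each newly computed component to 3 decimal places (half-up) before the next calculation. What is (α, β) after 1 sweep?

(1.333, 2.667)

Iteration 1:
  α = (-6 - (-1.5)·0.000) / (-4.5) = 1.333
  β = (-12 - (1)·1.333) / (-5) = 2.667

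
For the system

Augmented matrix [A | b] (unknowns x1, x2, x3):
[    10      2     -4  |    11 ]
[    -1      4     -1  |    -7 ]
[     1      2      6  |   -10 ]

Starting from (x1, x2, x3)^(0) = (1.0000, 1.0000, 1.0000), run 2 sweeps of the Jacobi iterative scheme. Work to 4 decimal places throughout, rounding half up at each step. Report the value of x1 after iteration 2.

0.4833

Iteration 1:
  x1 = (11 - (2)·1.0000 - (-4)·1.0000) / (10) = 1.3000
  x2 = (-7 - (-1)·1.0000 - (-1)·1.0000) / (4) = -1.2500
  x3 = (-10 - (1)·1.0000 - (2)·1.0000) / (6) = -2.1667
Iteration 2:
  x1 = (11 - (2)·-1.2500 - (-4)·-2.1667) / (10) = 0.4833
  x2 = (-7 - (-1)·1.3000 - (-1)·-2.1667) / (4) = -1.9667
  x3 = (-10 - (1)·1.3000 - (2)·-1.2500) / (6) = -1.4667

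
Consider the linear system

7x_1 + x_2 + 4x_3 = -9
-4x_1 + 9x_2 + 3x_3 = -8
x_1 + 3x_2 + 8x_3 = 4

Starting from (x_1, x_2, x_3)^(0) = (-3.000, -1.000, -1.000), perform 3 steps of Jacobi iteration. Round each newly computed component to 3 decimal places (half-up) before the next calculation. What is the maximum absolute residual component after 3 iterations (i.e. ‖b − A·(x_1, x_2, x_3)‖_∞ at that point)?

Iteration 1:
  x_1 = (-9 - (1)·-1.000 - (4)·-1.000) / (7) = -0.571
  x_2 = (-8 - (-4)·-3.000 - (3)·-1.000) / (9) = -1.889
  x_3 = (4 - (1)·-3.000 - (3)·-1.000) / (8) = 1.250
Iteration 2:
  x_1 = (-9 - (1)·-1.889 - (4)·1.250) / (7) = -1.730
  x_2 = (-8 - (-4)·-0.571 - (3)·1.250) / (9) = -1.559
  x_3 = (4 - (1)·-0.571 - (3)·-1.889) / (8) = 1.280
Iteration 3:
  x_1 = (-9 - (1)·-1.559 - (4)·1.280) / (7) = -1.794
  x_2 = (-8 - (-4)·-1.730 - (3)·1.280) / (9) = -2.084
  x_3 = (4 - (1)·-1.730 - (3)·-1.559) / (8) = 1.301
Residual b − A·x = (0.438, -0.323, 1.638); ∞-norm = 1.638

1.638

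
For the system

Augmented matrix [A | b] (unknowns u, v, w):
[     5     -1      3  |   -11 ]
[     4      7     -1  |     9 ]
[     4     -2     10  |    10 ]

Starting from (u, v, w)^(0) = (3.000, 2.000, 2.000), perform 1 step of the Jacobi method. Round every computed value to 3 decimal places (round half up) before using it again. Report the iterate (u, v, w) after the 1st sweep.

Iteration 1:
  u = (-11 - (-1)·2.000 - (3)·2.000) / (5) = -3.000
  v = (9 - (4)·3.000 - (-1)·2.000) / (7) = -0.143
  w = (10 - (4)·3.000 - (-2)·2.000) / (10) = 0.200

(-3.000, -0.143, 0.200)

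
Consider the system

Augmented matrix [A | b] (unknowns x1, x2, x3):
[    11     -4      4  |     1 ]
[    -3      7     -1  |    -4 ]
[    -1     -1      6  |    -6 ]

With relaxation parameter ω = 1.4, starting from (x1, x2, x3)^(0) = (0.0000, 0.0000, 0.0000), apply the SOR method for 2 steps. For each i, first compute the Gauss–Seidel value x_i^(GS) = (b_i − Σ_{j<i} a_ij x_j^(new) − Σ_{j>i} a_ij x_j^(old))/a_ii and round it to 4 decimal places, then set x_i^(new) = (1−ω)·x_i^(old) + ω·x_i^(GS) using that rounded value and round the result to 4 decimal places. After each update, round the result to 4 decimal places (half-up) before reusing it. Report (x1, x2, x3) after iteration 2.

Iteration 1:
  x1: GS value = (1 - (-4)·0.0000 - (4)·0.0000) / (11) = 0.0909;  x1 ← (1−ω)·0.0000 + ω·0.0909 = 0.1273
  x2: GS value = (-4 - (-3)·0.1273 - (-1)·0.0000) / (7) = -0.5169;  x2 ← (1−ω)·0.0000 + ω·-0.5169 = -0.7237
  x3: GS value = (-6 - (-1)·0.1273 - (-1)·-0.7237) / (6) = -1.0994;  x3 ← (1−ω)·0.0000 + ω·-1.0994 = -1.5392
Iteration 2:
  x1: GS value = (1 - (-4)·-0.7237 - (4)·-1.5392) / (11) = 0.3875;  x1 ← (1−ω)·0.1273 + ω·0.3875 = 0.4916
  x2: GS value = (-4 - (-3)·0.4916 - (-1)·-1.5392) / (7) = -0.5806;  x2 ← (1−ω)·-0.7237 + ω·-0.5806 = -0.5234
  x3: GS value = (-6 - (-1)·0.4916 - (-1)·-0.5234) / (6) = -1.0053;  x3 ← (1−ω)·-1.5392 + ω·-1.0053 = -0.7917

(0.4916, -0.5234, -0.7917)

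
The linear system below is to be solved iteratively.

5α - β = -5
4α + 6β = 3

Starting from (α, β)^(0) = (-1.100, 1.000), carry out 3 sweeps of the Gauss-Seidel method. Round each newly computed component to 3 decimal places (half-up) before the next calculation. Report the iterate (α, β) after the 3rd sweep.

(-0.794, 1.029)

Iteration 1:
  α = (-5 - (-1)·1.000) / (5) = -0.800
  β = (3 - (4)·-0.800) / (6) = 1.033
Iteration 2:
  α = (-5 - (-1)·1.033) / (5) = -0.793
  β = (3 - (4)·-0.793) / (6) = 1.029
Iteration 3:
  α = (-5 - (-1)·1.029) / (5) = -0.794
  β = (3 - (4)·-0.794) / (6) = 1.029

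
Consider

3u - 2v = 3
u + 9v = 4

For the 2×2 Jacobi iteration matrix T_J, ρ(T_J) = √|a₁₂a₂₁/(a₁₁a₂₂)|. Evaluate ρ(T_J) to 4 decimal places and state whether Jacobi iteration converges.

a₁₂a₂₁/(a₁₁a₂₂) = (-2)·(1) / ((3)·(9)) = -0.074074
ρ = √|-0.074074| = √0.074074 = 0.2722
ρ < 1, so Jacobi converges

0.2722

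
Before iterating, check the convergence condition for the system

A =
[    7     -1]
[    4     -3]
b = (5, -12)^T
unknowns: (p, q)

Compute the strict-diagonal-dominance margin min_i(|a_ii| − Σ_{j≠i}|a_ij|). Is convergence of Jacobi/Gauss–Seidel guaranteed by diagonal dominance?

-1

row 1: |7| − (1) = 6
row 2: |-3| − (4) = -1
minimum over rows = -1 → not strictly diagonally dominant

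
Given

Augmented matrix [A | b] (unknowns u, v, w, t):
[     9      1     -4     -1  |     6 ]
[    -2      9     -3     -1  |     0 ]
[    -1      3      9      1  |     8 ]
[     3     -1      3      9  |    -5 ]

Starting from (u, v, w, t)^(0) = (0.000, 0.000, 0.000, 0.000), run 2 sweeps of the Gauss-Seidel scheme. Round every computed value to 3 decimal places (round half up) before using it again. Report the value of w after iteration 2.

0.980

Iteration 1:
  u = (6 - (1)·0.000 - (-4)·0.000 - (-1)·0.000) / (9) = 0.667
  v = (0 - (-2)·0.667 - (-3)·0.000 - (-1)·0.000) / (9) = 0.148
  w = (8 - (-1)·0.667 - (3)·0.148 - (1)·0.000) / (9) = 0.914
  t = (-5 - (3)·0.667 - (-1)·0.148 - (3)·0.914) / (9) = -1.066
Iteration 2:
  u = (6 - (1)·0.148 - (-4)·0.914 - (-1)·-1.066) / (9) = 0.938
  v = (0 - (-2)·0.938 - (-3)·0.914 - (-1)·-1.066) / (9) = 0.395
  w = (8 - (-1)·0.938 - (3)·0.395 - (1)·-1.066) / (9) = 0.980
  t = (-5 - (3)·0.938 - (-1)·0.395 - (3)·0.980) / (9) = -1.151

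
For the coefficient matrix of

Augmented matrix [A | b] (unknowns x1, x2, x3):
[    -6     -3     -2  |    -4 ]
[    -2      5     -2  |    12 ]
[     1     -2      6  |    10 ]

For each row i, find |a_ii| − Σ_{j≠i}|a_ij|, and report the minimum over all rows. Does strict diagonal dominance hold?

1

row 1: |-6| − (3+2) = 1
row 2: |5| − (2+2) = 1
row 3: |6| − (1+2) = 3
minimum over rows = 1 → strictly diagonally dominant (convergence guaranteed)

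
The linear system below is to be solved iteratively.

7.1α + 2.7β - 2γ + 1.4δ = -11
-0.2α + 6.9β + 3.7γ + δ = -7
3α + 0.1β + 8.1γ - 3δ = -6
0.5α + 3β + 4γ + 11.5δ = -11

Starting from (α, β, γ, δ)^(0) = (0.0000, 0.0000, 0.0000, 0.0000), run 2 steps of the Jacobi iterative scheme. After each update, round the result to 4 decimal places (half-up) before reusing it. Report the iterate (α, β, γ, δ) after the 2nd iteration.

Iteration 1:
  α = (-11 - (2.7)·0.0000 - (-2)·0.0000 - (1.4)·0.0000) / (7.1) = -1.5493
  β = (-7 - (-0.2)·0.0000 - (3.7)·0.0000 - (1)·0.0000) / (6.9) = -1.0145
  γ = (-6 - (3)·0.0000 - (0.1)·0.0000 - (-3)·0.0000) / (8.1) = -0.7407
  δ = (-11 - (0.5)·0.0000 - (3)·0.0000 - (4)·0.0000) / (11.5) = -0.9565
Iteration 2:
  α = (-11 - (2.7)·-1.0145 - (-2)·-0.7407 - (1.4)·-0.9565) / (7.1) = -1.1835
  β = (-7 - (-0.2)·-1.5493 - (3.7)·-0.7407 - (1)·-0.9565) / (6.9) = -0.5236
  γ = (-6 - (3)·-1.5493 - (0.1)·-1.0145 - (-3)·-0.9565) / (8.1) = -0.5087
  δ = (-11 - (0.5)·-1.5493 - (3)·-1.0145 - (4)·-0.7407) / (11.5) = -0.3669

(-1.1835, -0.5236, -0.5087, -0.3669)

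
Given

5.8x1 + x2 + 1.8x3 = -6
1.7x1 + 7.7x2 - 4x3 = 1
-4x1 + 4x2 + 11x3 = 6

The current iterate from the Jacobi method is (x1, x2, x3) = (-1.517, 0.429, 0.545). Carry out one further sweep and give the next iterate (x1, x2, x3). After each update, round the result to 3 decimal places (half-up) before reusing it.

(-1.278, 0.748, -0.162)

One sweep:
  x1 = (-6 - (1)·0.429 - (1.8)·0.545) / (5.8) = -1.278
  x2 = (1 - (1.7)·-1.517 - (-4)·0.545) / (7.7) = 0.748
  x3 = (6 - (-4)·-1.517 - (4)·0.429) / (11) = -0.162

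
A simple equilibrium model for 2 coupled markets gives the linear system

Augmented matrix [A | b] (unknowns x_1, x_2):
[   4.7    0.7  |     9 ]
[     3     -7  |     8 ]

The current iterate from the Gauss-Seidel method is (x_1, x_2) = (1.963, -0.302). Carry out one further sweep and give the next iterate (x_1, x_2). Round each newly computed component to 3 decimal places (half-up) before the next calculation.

One sweep:
  x_1 = (9 - (0.7)·-0.302) / (4.7) = 1.960
  x_2 = (8 - (3)·1.960) / (-7) = -0.303

(1.960, -0.303)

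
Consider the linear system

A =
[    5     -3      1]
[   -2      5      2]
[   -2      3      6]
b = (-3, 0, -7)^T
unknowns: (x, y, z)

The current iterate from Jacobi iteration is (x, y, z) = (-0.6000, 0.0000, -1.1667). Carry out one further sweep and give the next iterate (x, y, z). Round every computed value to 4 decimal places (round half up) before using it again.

(-0.3667, 0.2267, -1.3667)

One sweep:
  x = (-3 - (-3)·0.0000 - (1)·-1.1667) / (5) = -0.3667
  y = (0 - (-2)·-0.6000 - (2)·-1.1667) / (5) = 0.2267
  z = (-7 - (-2)·-0.6000 - (3)·0.0000) / (6) = -1.3667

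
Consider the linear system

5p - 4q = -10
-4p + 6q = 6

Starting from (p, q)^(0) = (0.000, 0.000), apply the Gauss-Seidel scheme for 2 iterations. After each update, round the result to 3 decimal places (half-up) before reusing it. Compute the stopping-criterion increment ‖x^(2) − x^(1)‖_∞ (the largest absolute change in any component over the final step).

0.266

Iteration 1:
  p = (-10 - (-4)·0.000) / (5) = -2.000
  q = (6 - (-4)·-2.000) / (6) = -0.333
Iteration 2:
  p = (-10 - (-4)·-0.333) / (5) = -2.266
  q = (6 - (-4)·-2.266) / (6) = -0.511
Change: (-0.266, -0.178) → max |·| = 0.266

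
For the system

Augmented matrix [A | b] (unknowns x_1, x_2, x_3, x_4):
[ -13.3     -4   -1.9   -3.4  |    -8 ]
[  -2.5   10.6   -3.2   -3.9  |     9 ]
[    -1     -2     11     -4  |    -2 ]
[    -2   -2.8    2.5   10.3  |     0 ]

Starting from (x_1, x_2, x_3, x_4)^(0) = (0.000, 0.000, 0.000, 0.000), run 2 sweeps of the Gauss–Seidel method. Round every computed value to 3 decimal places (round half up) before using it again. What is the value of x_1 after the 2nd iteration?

0.201

Iteration 1:
  x_1 = (-8 - (-4)·0.000 - (-1.9)·0.000 - (-3.4)·0.000) / (-13.3) = 0.602
  x_2 = (9 - (-2.5)·0.602 - (-3.2)·0.000 - (-3.9)·0.000) / (10.6) = 0.991
  x_3 = (-2 - (-1)·0.602 - (-2)·0.991 - (-4)·0.000) / (11) = 0.053
  x_4 = (0 - (-2)·0.602 - (-2.8)·0.991 - (2.5)·0.053) / (10.3) = 0.373
Iteration 2:
  x_1 = (-8 - (-4)·0.991 - (-1.9)·0.053 - (-3.4)·0.373) / (-13.3) = 0.201
  x_2 = (9 - (-2.5)·0.201 - (-3.2)·0.053 - (-3.9)·0.373) / (10.6) = 1.050
  x_3 = (-2 - (-1)·0.201 - (-2)·1.050 - (-4)·0.373) / (11) = 0.163
  x_4 = (0 - (-2)·0.201 - (-2.8)·1.050 - (2.5)·0.163) / (10.3) = 0.285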